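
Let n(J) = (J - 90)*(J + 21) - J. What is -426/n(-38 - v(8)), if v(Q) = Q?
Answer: -213/1723 ≈ -0.12362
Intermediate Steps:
n(J) = -J + (-90 + J)*(21 + J) (n(J) = (-90 + J)*(21 + J) - J = -J + (-90 + J)*(21 + J))
-426/n(-38 - v(8)) = -426/(-1890 + (-38 - 1*8)² - 70*(-38 - 1*8)) = -426/(-1890 + (-38 - 8)² - 70*(-38 - 8)) = -426/(-1890 + (-46)² - 70*(-46)) = -426/(-1890 + 2116 + 3220) = -426/3446 = -426*1/3446 = -213/1723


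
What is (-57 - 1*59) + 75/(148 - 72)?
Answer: -8741/76 ≈ -115.01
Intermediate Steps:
(-57 - 1*59) + 75/(148 - 72) = (-57 - 59) + 75/76 = -116 + (1/76)*75 = -116 + 75/76 = -8741/76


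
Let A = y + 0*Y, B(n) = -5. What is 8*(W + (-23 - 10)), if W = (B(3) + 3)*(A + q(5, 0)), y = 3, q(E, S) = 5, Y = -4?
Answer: -392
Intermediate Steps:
A = 3 (A = 3 + 0*(-4) = 3 + 0 = 3)
W = -16 (W = (-5 + 3)*(3 + 5) = -2*8 = -16)
8*(W + (-23 - 10)) = 8*(-16 + (-23 - 10)) = 8*(-16 - 33) = 8*(-49) = -392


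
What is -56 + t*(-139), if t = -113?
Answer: 15651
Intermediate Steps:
-56 + t*(-139) = -56 - 113*(-139) = -56 + 15707 = 15651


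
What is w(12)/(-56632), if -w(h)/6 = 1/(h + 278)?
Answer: 3/8211640 ≈ 3.6533e-7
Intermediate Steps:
w(h) = -6/(278 + h) (w(h) = -6/(h + 278) = -6/(278 + h))
w(12)/(-56632) = -6/(278 + 12)/(-56632) = -6/290*(-1/56632) = -6*1/290*(-1/56632) = -3/145*(-1/56632) = 3/8211640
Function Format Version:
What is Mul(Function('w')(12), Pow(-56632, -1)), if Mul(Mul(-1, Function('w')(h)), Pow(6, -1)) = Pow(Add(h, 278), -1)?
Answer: Rational(3, 8211640) ≈ 3.6533e-7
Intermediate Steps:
Function('w')(h) = Mul(-6, Pow(Add(278, h), -1)) (Function('w')(h) = Mul(-6, Pow(Add(h, 278), -1)) = Mul(-6, Pow(Add(278, h), -1)))
Mul(Function('w')(12), Pow(-56632, -1)) = Mul(Mul(-6, Pow(Add(278, 12), -1)), Pow(-56632, -1)) = Mul(Mul(-6, Pow(290, -1)), Rational(-1, 56632)) = Mul(Mul(-6, Rational(1, 290)), Rational(-1, 56632)) = Mul(Rational(-3, 145), Rational(-1, 56632)) = Rational(3, 8211640)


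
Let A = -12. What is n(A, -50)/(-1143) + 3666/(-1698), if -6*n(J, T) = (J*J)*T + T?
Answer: -3120994/970407 ≈ -3.2162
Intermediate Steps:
n(J, T) = -T/6 - T*J²/6 (n(J, T) = -((J*J)*T + T)/6 = -(J²*T + T)/6 = -(T*J² + T)/6 = -(T + T*J²)/6 = -T/6 - T*J²/6)
n(A, -50)/(-1143) + 3666/(-1698) = -⅙*(-50)*(1 + (-12)²)/(-1143) + 3666/(-1698) = -⅙*(-50)*(1 + 144)*(-1/1143) + 3666*(-1/1698) = -⅙*(-50)*145*(-1/1143) - 611/283 = (3625/3)*(-1/1143) - 611/283 = -3625/3429 - 611/283 = -3120994/970407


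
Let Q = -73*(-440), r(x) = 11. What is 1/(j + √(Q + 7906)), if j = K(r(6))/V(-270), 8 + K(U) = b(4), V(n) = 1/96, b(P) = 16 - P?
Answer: 64/17905 - √40026/107430 ≈ 0.0017121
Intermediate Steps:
V(n) = 1/96
Q = 32120
K(U) = 4 (K(U) = -8 + (16 - 1*4) = -8 + (16 - 4) = -8 + 12 = 4)
j = 384 (j = 4/(1/96) = 4*96 = 384)
1/(j + √(Q + 7906)) = 1/(384 + √(32120 + 7906)) = 1/(384 + √40026)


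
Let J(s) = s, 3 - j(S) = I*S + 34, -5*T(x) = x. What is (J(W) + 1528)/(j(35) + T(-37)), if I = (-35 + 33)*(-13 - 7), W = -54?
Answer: -3685/3559 ≈ -1.0354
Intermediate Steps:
I = 40 (I = -2*(-20) = 40)
T(x) = -x/5
j(S) = -31 - 40*S (j(S) = 3 - (40*S + 34) = 3 - (34 + 40*S) = 3 + (-34 - 40*S) = -31 - 40*S)
(J(W) + 1528)/(j(35) + T(-37)) = (-54 + 1528)/((-31 - 40*35) - 1/5*(-37)) = 1474/((-31 - 1400) + 37/5) = 1474/(-1431 + 37/5) = 1474/(-7118/5) = 1474*(-5/7118) = -3685/3559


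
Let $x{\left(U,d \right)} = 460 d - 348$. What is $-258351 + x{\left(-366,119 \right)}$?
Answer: $-203959$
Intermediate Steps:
$x{\left(U,d \right)} = -348 + 460 d$
$-258351 + x{\left(-366,119 \right)} = -258351 + \left(-348 + 460 \cdot 119\right) = -258351 + \left(-348 + 54740\right) = -258351 + 54392 = -203959$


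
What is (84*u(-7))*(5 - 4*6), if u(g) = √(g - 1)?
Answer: -3192*I*√2 ≈ -4514.2*I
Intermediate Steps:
u(g) = √(-1 + g)
(84*u(-7))*(5 - 4*6) = (84*√(-1 - 7))*(5 - 4*6) = (84*√(-8))*(5 - 24) = (84*(2*I*√2))*(-19) = (168*I*√2)*(-19) = -3192*I*√2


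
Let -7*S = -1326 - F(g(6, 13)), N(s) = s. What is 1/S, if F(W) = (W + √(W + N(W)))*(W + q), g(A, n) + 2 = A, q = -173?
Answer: 25/1066 + √2/82 ≈ 0.040699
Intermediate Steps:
g(A, n) = -2 + A
F(W) = (-173 + W)*(W + √2*√W) (F(W) = (W + √(W + W))*(W - 173) = (W + √(2*W))*(-173 + W) = (W + √2*√W)*(-173 + W) = (-173 + W)*(W + √2*√W))
S = 650/7 - 338*√2/7 (S = -(-1326 - ((-2 + 6)² - 173*(-2 + 6) + √2*(-2 + 6)^(3/2) - 173*√2*√(-2 + 6)))/7 = -(-1326 - (4² - 173*4 + √2*4^(3/2) - 173*√2*√4))/7 = -(-1326 - (16 - 692 + √2*8 - 173*√2*2))/7 = -(-1326 - (16 - 692 + 8*√2 - 346*√2))/7 = -(-1326 - (-676 - 338*√2))/7 = -(-1326 + (676 + 338*√2))/7 = -(-650 + 338*√2)/7 = 650/7 - 338*√2/7 ≈ 24.571)
1/S = 1/(650/7 - 338*√2/7)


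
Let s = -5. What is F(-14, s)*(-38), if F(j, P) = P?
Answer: 190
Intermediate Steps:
F(-14, s)*(-38) = -5*(-38) = 190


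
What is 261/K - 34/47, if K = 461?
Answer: -3407/21667 ≈ -0.15724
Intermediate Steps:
261/K - 34/47 = 261/461 - 34/47 = -3407/21667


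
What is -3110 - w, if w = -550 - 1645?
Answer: -915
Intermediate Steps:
w = -2195
-3110 - w = -3110 - 1*(-2195) = -3110 + 2195 = -915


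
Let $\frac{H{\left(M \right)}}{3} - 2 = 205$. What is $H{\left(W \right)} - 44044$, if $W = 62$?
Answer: $-43423$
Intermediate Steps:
$H{\left(M \right)} = 621$ ($H{\left(M \right)} = 6 + 3 \cdot 205 = 6 + 615 = 621$)
$H{\left(W \right)} - 44044 = 621 - 44044 = -43423$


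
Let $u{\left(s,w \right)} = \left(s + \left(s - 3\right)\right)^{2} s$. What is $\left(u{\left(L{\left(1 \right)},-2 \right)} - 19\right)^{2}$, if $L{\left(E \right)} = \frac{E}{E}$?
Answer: $324$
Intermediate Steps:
$L{\left(E \right)} = 1$
$u{\left(s,w \right)} = s \left(-3 + 2 s\right)^{2}$ ($u{\left(s,w \right)} = \left(s + \left(s - 3\right)\right)^{2} s = \left(s + \left(-3 + s\right)\right)^{2} s = \left(-3 + 2 s\right)^{2} s = s \left(-3 + 2 s\right)^{2}$)
$\left(u{\left(L{\left(1 \right)},-2 \right)} - 19\right)^{2} = \left(1 \left(-3 + 2 \cdot 1\right)^{2} - 19\right)^{2} = \left(1 \left(-3 + 2\right)^{2} - 19\right)^{2} = \left(1 \left(-1\right)^{2} - 19\right)^{2} = \left(1 \cdot 1 - 19\right)^{2} = \left(1 - 19\right)^{2} = \left(-18\right)^{2} = 324$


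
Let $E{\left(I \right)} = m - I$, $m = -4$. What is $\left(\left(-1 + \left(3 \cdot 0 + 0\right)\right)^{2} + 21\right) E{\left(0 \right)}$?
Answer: $-88$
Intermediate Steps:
$E{\left(I \right)} = -4 - I$
$\left(\left(-1 + \left(3 \cdot 0 + 0\right)\right)^{2} + 21\right) E{\left(0 \right)} = \left(\left(-1 + \left(3 \cdot 0 + 0\right)\right)^{2} + 21\right) \left(-4 - 0\right) = \left(\left(-1 + \left(0 + 0\right)\right)^{2} + 21\right) \left(-4 + 0\right) = \left(\left(-1 + 0\right)^{2} + 21\right) \left(-4\right) = \left(\left(-1\right)^{2} + 21\right) \left(-4\right) = \left(1 + 21\right) \left(-4\right) = 22 \left(-4\right) = -88$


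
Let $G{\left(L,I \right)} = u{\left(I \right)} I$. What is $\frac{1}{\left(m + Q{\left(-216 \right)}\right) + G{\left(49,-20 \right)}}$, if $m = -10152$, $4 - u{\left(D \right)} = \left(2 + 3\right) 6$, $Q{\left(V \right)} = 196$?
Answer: $- \frac{1}{9436} \approx -0.00010598$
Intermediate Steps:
$u{\left(D \right)} = -26$ ($u{\left(D \right)} = 4 - \left(2 + 3\right) 6 = 4 - 5 \cdot 6 = 4 - 30 = -26$)
$G{\left(L,I \right)} = - 26 I$
$\frac{1}{\left(m + Q{\left(-216 \right)}\right) + G{\left(49,-20 \right)}} = \frac{1}{\left(-10152 + 196\right) - -520} = \frac{1}{-9956 + 520} = \frac{1}{-9436} = - \frac{1}{9436}$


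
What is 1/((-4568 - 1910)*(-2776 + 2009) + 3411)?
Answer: 1/4972037 ≈ 2.0112e-7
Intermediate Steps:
1/((-4568 - 1910)*(-2776 + 2009) + 3411) = 1/(-6478*(-767) + 3411) = 1/(4968626 + 3411) = 1/4972037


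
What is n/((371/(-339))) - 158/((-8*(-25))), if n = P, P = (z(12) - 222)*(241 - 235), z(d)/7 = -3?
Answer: 49396891/37100 ≈ 1331.5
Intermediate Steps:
z(d) = -21 (z(d) = 7*(-3) = -21)
P = -1458 (P = (-21 - 222)*(241 - 235) = -243*6 = -1458)
n = -1458
n/((371/(-339))) - 158/((-8*(-25))) = -1458/(371/(-339)) - 158/((-8*(-25))) = -1458/(371*(-1/339)) - 158/200 = -1458/(-371/339) - 158*1/200 = -1458*(-339/371) - 79/100 = 494262/371 - 79/100 = 49396891/37100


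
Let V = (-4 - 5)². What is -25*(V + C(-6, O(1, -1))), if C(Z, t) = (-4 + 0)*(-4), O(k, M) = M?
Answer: -2425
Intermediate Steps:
V = 81 (V = (-9)² = 81)
C(Z, t) = 16 (C(Z, t) = -4*(-4) = 16)
-25*(V + C(-6, O(1, -1))) = -25*(81 + 16) = -25*97 = -2425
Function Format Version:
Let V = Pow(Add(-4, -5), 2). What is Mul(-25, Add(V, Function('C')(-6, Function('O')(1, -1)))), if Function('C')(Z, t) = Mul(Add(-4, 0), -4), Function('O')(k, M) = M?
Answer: -2425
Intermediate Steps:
V = 81 (V = Pow(-9, 2) = 81)
Function('C')(Z, t) = 16 (Function('C')(Z, t) = Mul(-4, -4) = 16)
Mul(-25, Add(V, Function('C')(-6, Function('O')(1, -1)))) = Mul(-25, Add(81, 16)) = Mul(-25, 97) = -2425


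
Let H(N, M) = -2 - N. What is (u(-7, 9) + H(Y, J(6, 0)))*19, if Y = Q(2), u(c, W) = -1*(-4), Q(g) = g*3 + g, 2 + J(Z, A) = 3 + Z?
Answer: -114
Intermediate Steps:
J(Z, A) = 1 + Z (J(Z, A) = -2 + (3 + Z) = 1 + Z)
Q(g) = 4*g (Q(g) = 3*g + g = 4*g)
u(c, W) = 4
Y = 8 (Y = 4*2 = 8)
(u(-7, 9) + H(Y, J(6, 0)))*19 = (4 + (-2 - 1*8))*19 = (4 + (-2 - 8))*19 = (4 - 10)*19 = -6*19 = -114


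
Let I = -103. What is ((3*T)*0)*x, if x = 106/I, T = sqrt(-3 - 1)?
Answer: 0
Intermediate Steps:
T = 2*I (T = sqrt(-4) = 2*I ≈ 2.0*I)
x = -106/103 (x = 106/(-103) = 106*(-1/103) = -106/103 ≈ -1.0291)
((3*T)*0)*x = ((3*(2*I))*0)*(-106/103) = ((6*I)*0)*(-106/103) = 0*(-106/103) = 0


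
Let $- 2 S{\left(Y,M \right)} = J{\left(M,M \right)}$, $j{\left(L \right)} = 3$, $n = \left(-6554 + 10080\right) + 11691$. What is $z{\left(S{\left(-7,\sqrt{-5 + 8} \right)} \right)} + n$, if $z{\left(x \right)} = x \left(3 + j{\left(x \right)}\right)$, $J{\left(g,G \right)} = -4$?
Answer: $15229$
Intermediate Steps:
$n = 15217$ ($n = 3526 + 11691 = 15217$)
$S{\left(Y,M \right)} = 2$ ($S{\left(Y,M \right)} = \left(- \frac{1}{2}\right) \left(-4\right) = 2$)
$z{\left(x \right)} = 6 x$ ($z{\left(x \right)} = x \left(3 + 3\right) = x 6 = 6 x$)
$z{\left(S{\left(-7,\sqrt{-5 + 8} \right)} \right)} + n = 6 \cdot 2 + 15217 = 12 + 15217 = 15229$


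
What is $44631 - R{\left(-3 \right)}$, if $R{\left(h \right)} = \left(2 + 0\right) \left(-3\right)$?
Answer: $44637$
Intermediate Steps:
$R{\left(h \right)} = -6$ ($R{\left(h \right)} = 2 \left(-3\right) = -6$)
$44631 - R{\left(-3 \right)} = 44631 - -6 = 44631 + 6 = 44637$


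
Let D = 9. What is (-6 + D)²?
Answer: 9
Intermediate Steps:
(-6 + D)² = (-6 + 9)² = 3² = 9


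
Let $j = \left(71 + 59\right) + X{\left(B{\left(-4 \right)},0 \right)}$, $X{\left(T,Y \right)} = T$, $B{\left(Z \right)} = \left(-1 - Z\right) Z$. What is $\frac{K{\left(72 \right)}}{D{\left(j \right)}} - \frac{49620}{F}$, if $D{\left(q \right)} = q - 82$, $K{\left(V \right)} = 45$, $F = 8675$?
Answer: $- \frac{31021}{6940} \approx -4.4699$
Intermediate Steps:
$B{\left(Z \right)} = Z \left(-1 - Z\right)$
$j = 118$ ($j = \left(71 + 59\right) - - 4 \left(1 - 4\right) = 130 - \left(-4\right) \left(-3\right) = 130 - 12 = 118$)
$D{\left(q \right)} = -82 + q$ ($D{\left(q \right)} = q - 82 = -82 + q$)
$\frac{K{\left(72 \right)}}{D{\left(j \right)}} - \frac{49620}{F} = \frac{45}{-82 + 118} - \frac{49620}{8675} = \frac{45}{36} - \frac{9924}{1735} = 45 \cdot \frac{1}{36} - \frac{9924}{1735} = \frac{5}{4} - \frac{9924}{1735} = - \frac{31021}{6940}$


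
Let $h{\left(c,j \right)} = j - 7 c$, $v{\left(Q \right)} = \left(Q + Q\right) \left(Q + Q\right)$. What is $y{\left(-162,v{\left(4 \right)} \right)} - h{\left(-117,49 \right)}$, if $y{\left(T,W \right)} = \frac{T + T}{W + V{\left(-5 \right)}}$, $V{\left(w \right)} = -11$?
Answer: $- \frac{46328}{53} \approx -874.11$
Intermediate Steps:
$v{\left(Q \right)} = 4 Q^{2}$ ($v{\left(Q \right)} = 2 Q 2 Q = 4 Q^{2}$)
$y{\left(T,W \right)} = \frac{2 T}{-11 + W}$ ($y{\left(T,W \right)} = \frac{T + T}{W - 11} = \frac{2 T}{-11 + W}$)
$y{\left(-162,v{\left(4 \right)} \right)} - h{\left(-117,49 \right)} = 2 \left(-162\right) \frac{1}{-11 + 4 \cdot 4^{2}} - \left(49 - -819\right) = 2 \left(-162\right) \frac{1}{-11 + 4 \cdot 16} - \left(49 + 819\right) = 2 \left(-162\right) \frac{1}{-11 + 64} - 868 = 2 \left(-162\right) \frac{1}{53} - 868 = - \frac{324}{53} - 868 = - \frac{46328}{53}$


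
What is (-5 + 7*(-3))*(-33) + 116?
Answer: 974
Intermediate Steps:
(-5 + 7*(-3))*(-33) + 116 = (-5 - 21)*(-33) + 116 = -26*(-33) + 116 = 858 + 116 = 974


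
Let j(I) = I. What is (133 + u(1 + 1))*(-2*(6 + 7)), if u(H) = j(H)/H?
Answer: -3484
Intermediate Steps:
u(H) = 1 (u(H) = H/H = 1)
(133 + u(1 + 1))*(-2*(6 + 7)) = (133 + 1)*(-2*(6 + 7)) = 134*(-2*13) = 134*(-26) = -3484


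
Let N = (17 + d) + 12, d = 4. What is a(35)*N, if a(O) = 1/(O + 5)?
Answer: 33/40 ≈ 0.82500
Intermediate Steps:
a(O) = 1/(5 + O)
N = 33 (N = (17 + 4) + 12 = 21 + 12 = 33)
a(35)*N = 33/(5 + 35) = 33/40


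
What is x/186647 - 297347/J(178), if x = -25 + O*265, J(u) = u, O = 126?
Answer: -55492986539/33223166 ≈ -1670.3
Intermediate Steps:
x = 33365 (x = -25 + 126*265 = -25 + 33390 = 33365)
x/186647 - 297347/J(178) = 33365/186647 - 297347/178 = -55492986539/33223166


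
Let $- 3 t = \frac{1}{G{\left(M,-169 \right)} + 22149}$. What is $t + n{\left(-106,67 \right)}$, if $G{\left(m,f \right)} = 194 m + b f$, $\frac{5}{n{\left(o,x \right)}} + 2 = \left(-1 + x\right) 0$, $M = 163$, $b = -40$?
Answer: $- \frac{907967}{363186} \approx -2.5$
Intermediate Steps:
$n{\left(o,x \right)} = - \frac{5}{2}$ ($n{\left(o,x \right)} = \frac{5}{-2 + \left(-1 + x\right) 0} = \frac{5}{-2 + 0} = \frac{5}{-2} = 5 \left(- \frac{1}{2}\right) = - \frac{5}{2}$)
$G{\left(m,f \right)} = - 40 f + 194 m$ ($G{\left(m,f \right)} = 194 m - 40 f = - 40 f + 194 m$)
$t = - \frac{1}{181593}$ ($t = - \frac{1}{3 \left(\left(\left(-40\right) \left(-169\right) + 194 \cdot 163\right) + 22149\right)} = - \frac{1}{3 \left(\left(6760 + 31622\right) + 22149\right)} = - \frac{1}{3 \left(38382 + 22149\right)} = - \frac{1}{3 \cdot 60531} = \left(- \frac{1}{3}\right) \frac{1}{60531} = - \frac{1}{181593} \approx -5.5068 \cdot 10^{-6}$)
$t + n{\left(-106,67 \right)} = - \frac{1}{181593} - \frac{5}{2} = - \frac{907967}{363186}$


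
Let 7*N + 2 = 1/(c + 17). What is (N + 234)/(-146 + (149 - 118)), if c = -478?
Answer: -150839/74221 ≈ -2.0323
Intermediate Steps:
N = -923/3227 (N = -2/7 + 1/(7*(-478 + 17)) = -2/7 + (⅐)/(-461) = -2/7 + (⅐)*(-1/461) = -2/7 - 1/3227 = -923/3227 ≈ -0.28602)
(N + 234)/(-146 + (149 - 118)) = (-923/3227 + 234)/(-146 + (149 - 118)) = 754195/(3227*(-146 + 31)) = (754195/3227)/(-115) = (754195/3227)*(-1/115) = -150839/74221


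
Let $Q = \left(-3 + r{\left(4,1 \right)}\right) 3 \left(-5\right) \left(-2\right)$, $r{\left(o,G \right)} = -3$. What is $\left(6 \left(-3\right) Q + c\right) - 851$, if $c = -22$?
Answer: $2367$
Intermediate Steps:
$Q = -180$ ($Q = \left(-3 - 3\right) 3 \left(-5\right) \left(-2\right) = - 6 \left(\left(-15\right) \left(-2\right)\right) = \left(-6\right) 30 = -180$)
$\left(6 \left(-3\right) Q + c\right) - 851 = \left(6 \left(-3\right) \left(-180\right) - 22\right) - 851 = \left(\left(-18\right) \left(-180\right) - 22\right) - 851 = \left(3240 - 22\right) - 851 = 3218 - 851 = 2367$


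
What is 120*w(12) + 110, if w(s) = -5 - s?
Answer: -1930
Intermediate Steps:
120*w(12) + 110 = 120*(-5 - 1*12) + 110 = 120*(-5 - 12) + 110 = 120*(-17) + 110 = -2040 + 110 = -1930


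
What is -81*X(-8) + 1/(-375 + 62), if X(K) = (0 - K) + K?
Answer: -1/313 ≈ -0.0031949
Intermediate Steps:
X(K) = 0 (X(K) = -K + K = 0)
-81*X(-8) + 1/(-375 + 62) = -81*0 + 1/(-375 + 62) = 0 + 1/(-313) = 0 - 1/313 = -1/313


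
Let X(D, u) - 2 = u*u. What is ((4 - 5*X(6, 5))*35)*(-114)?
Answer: 522690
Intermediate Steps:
X(D, u) = 2 + u² (X(D, u) = 2 + u*u = 2 + u²)
((4 - 5*X(6, 5))*35)*(-114) = ((4 - 5*(2 + 5²))*35)*(-114) = ((4 - 5*(2 + 25))*35)*(-114) = ((4 - 5*27)*35)*(-114) = ((4 - 135)*35)*(-114) = -131*35*(-114) = -4585*(-114) = 522690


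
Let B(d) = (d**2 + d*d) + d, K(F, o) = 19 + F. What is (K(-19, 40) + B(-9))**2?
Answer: 23409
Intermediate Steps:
B(d) = d + 2*d**2 (B(d) = (d**2 + d**2) + d = 2*d**2 + d = d + 2*d**2)
(K(-19, 40) + B(-9))**2 = ((19 - 19) - 9*(1 + 2*(-9)))**2 = (0 - 9*(1 - 18))**2 = (0 - 9*(-17))**2 = (0 + 153)**2 = 153**2 = 23409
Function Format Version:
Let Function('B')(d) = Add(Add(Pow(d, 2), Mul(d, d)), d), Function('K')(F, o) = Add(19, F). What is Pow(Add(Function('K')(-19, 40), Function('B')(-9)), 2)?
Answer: 23409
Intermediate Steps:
Function('B')(d) = Add(d, Mul(2, Pow(d, 2))) (Function('B')(d) = Add(Add(Pow(d, 2), Pow(d, 2)), d) = Add(Mul(2, Pow(d, 2)), d) = Add(d, Mul(2, Pow(d, 2))))
Pow(Add(Function('K')(-19, 40), Function('B')(-9)), 2) = Pow(Add(Add(19, -19), Mul(-9, Add(1, Mul(2, -9)))), 2) = Pow(Add(0, Mul(-9, Add(1, -18))), 2) = Pow(Add(0, Mul(-9, -17)), 2) = Pow(Add(0, 153), 2) = Pow(153, 2) = 23409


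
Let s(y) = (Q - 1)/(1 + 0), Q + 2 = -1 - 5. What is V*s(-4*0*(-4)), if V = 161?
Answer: -1449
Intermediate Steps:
Q = -8 (Q = -2 + (-1 - 5) = -2 - 6 = -8)
s(y) = -9 (s(y) = (-8 - 1)/(1 + 0) = -9/1 = -9*1 = -9)
V*s(-4*0*(-4)) = 161*(-9) = -1449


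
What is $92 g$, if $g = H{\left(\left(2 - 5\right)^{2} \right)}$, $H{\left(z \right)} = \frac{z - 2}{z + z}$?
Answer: $\frac{322}{9} \approx 35.778$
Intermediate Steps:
$H{\left(z \right)} = \frac{-2 + z}{2 z}$
$g = \frac{7}{18}$ ($g = \frac{-2 + \left(2 - 5\right)^{2}}{2 \left(2 - 5\right)^{2}} = \frac{-2 + \left(-3\right)^{2}}{2 \left(-3\right)^{2}} = \frac{-2 + 9}{2 \cdot 9} = \frac{1}{2} \cdot \frac{1}{9} \cdot 7 = \frac{7}{18} \approx 0.38889$)
$92 g = 92 \cdot \frac{7}{18} = \frac{322}{9}$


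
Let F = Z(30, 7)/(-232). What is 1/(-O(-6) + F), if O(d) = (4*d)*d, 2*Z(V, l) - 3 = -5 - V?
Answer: -29/4174 ≈ -0.0069478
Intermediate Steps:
Z(V, l) = -1 - V/2 (Z(V, l) = 3/2 + (-5 - V)/2 = 3/2 + (-5/2 - V/2) = -1 - V/2)
O(d) = 4*d²
F = 2/29 (F = (-1 - ½*30)/(-232) = (-1 - 15)*(-1/232) = -16*(-1/232) = 2/29 ≈ 0.068966)
1/(-O(-6) + F) = 1/(-4*(-6)² + 2/29) = 1/(-4*36 + 2/29) = 1/(-1*144 + 2/29) = 1/(-144 + 2/29) = 1/(-4174/29) = -29/4174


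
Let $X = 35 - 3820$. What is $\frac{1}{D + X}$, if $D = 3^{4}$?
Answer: $- \frac{1}{3704} \approx -0.00026998$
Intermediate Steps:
$D = 81$
$X = -3785$ ($X = 35 - 3820 = -3785$)
$\frac{1}{D + X} = \frac{1}{81 - 3785} = \frac{1}{-3704} = - \frac{1}{3704}$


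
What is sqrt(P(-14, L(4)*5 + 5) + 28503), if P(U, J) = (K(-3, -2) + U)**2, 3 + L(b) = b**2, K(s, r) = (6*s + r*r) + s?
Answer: 2*sqrt(7366) ≈ 171.65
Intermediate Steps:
K(s, r) = r**2 + 7*s (K(s, r) = (6*s + r**2) + s = (r**2 + 6*s) + s = r**2 + 7*s)
L(b) = -3 + b**2
P(U, J) = (-17 + U)**2 (P(U, J) = (((-2)**2 + 7*(-3)) + U)**2 = ((4 - 21) + U)**2 = (-17 + U)**2)
sqrt(P(-14, L(4)*5 + 5) + 28503) = sqrt((-17 - 14)**2 + 28503) = sqrt((-31)**2 + 28503) = sqrt(961 + 28503) = sqrt(29464) = 2*sqrt(7366)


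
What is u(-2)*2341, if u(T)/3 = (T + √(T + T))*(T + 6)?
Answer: -56184 + 56184*I ≈ -56184.0 + 56184.0*I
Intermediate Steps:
u(T) = 3*(6 + T)*(T + √2*√T) (u(T) = 3*((T + √(T + T))*(T + 6)) = 3*((T + √(2*T))*(6 + T)) = 3*((T + √2*√T)*(6 + T)) = 3*((6 + T)*(T + √2*√T)) = 3*(6 + T)*(T + √2*√T))
u(-2)*2341 = (3*(-2)² + 18*(-2) + 3*√2*(-2)^(3/2) + 18*√2*√(-2))*2341 = (3*4 - 36 + 3*√2*(-2*I*√2) + 18*√2*(I*√2))*2341 = (12 - 36 - 12*I + 36*I)*2341 = (-24 + 24*I)*2341 = -56184 + 56184*I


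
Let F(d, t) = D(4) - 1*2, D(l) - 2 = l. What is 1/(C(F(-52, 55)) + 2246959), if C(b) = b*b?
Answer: 1/2246975 ≈ 4.4504e-7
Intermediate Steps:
D(l) = 2 + l
F(d, t) = 4 (F(d, t) = (2 + 4) - 1*2 = 6 - 2 = 4)
C(b) = b**2
1/(C(F(-52, 55)) + 2246959) = 1/(4**2 + 2246959) = 1/(16 + 2246959) = 1/2246975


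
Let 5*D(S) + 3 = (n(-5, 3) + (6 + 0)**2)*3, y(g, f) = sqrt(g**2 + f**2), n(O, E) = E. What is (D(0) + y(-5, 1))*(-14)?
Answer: -1596/5 - 14*sqrt(26) ≈ -390.59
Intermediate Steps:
y(g, f) = sqrt(f**2 + g**2)
D(S) = 114/5 (D(S) = -3/5 + ((3 + (6 + 0)**2)*3)/5 = -3/5 + ((3 + 6**2)*3)/5 = -3/5 + ((3 + 36)*3)/5 = -3/5 + (39*3)/5 = -3/5 + (1/5)*117 = -3/5 + 117/5 = 114/5)
(D(0) + y(-5, 1))*(-14) = (114/5 + sqrt(1**2 + (-5)**2))*(-14) = (114/5 + sqrt(1 + 25))*(-14) = (114/5 + sqrt(26))*(-14) = -1596/5 - 14*sqrt(26)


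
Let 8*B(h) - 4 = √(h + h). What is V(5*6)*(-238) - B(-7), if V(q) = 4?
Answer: -1905/2 - I*√14/8 ≈ -952.5 - 0.46771*I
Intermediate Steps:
B(h) = ½ + √2*√h/8 (B(h) = ½ + √(h + h)/8 = ½ + √(2*h)/8 = ½ + (√2*√h)/8 = ½ + √2*√h/8)
V(5*6)*(-238) - B(-7) = 4*(-238) - (½ + √2*√(-7)/8) = -952 - (½ + √2*(I*√7)/8) = -952 - (½ + I*√14/8) = -952 + (-½ - I*√14/8) = -1905/2 - I*√14/8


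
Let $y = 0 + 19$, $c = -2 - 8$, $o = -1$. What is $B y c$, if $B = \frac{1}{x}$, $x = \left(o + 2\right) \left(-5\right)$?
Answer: $38$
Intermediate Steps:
$x = -5$ ($x = \left(-1 + 2\right) \left(-5\right) = 1 \left(-5\right) = -5$)
$c = -10$
$y = 19$
$B = - \frac{1}{5}$ ($B = \frac{1}{-5} = - \frac{1}{5} \approx -0.2$)
$B y c = \left(- \frac{1}{5}\right) 19 \left(-10\right) = \left(- \frac{19}{5}\right) \left(-10\right) = 38$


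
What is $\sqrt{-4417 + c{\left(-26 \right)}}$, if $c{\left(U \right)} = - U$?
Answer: $i \sqrt{4391} \approx 66.265 i$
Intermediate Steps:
$\sqrt{-4417 + c{\left(-26 \right)}} = \sqrt{-4417 - -26} = \sqrt{-4417 + 26} = \sqrt{-4391} = i \sqrt{4391}$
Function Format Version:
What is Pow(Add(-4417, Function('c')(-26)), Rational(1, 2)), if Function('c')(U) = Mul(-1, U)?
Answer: Mul(I, Pow(4391, Rational(1, 2))) ≈ Mul(66.265, I)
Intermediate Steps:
Pow(Add(-4417, Function('c')(-26)), Rational(1, 2)) = Pow(Add(-4417, Mul(-1, -26)), Rational(1, 2)) = Pow(Add(-4417, 26), Rational(1, 2)) = Pow(-4391, Rational(1, 2)) = Mul(I, Pow(4391, Rational(1, 2)))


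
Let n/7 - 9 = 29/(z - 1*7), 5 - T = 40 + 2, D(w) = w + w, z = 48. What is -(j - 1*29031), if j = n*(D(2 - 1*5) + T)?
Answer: 1310069/41 ≈ 31953.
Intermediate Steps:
D(w) = 2*w
T = -37 (T = 5 - (40 + 2) = 5 - 1*42 = 5 - 42 = -37)
n = 2786/41 (n = 63 + 7*(29/(48 - 1*7)) = 63 + 7*(29/(48 - 7)) = 63 + 7*(29/41) = 63 + 203/41 = 2786/41 ≈ 67.951)
j = -119798/41 (j = 2786*(2*(2 - 1*5) - 37)/41 = 2786*(2*(2 - 5) - 37)/41 = 2786*(2*(-3) - 37)/41 = 2786*(-6 - 37)/41 = (2786/41)*(-43) = -119798/41 ≈ -2921.9)
-(j - 1*29031) = -(-119798/41 - 1*29031) = -(-119798/41 - 29031) = -1*(-1310069/41) = 1310069/41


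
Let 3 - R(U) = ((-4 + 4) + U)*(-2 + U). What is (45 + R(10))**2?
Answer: 1024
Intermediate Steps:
R(U) = 3 - U*(-2 + U) (R(U) = 3 - ((-4 + 4) + U)*(-2 + U) = 3 - (0 + U)*(-2 + U) = 3 - U*(-2 + U))
(45 + R(10))**2 = (45 + (3 - 1*10**2 + 2*10))**2 = (45 + (3 - 1*100 + 20))**2 = (45 + (3 - 100 + 20))**2 = (45 - 77)**2 = (-32)**2 = 1024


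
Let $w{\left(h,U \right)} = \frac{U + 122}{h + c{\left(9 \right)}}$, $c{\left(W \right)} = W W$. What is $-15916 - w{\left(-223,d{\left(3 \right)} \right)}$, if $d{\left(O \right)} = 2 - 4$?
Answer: $- \frac{1129976}{71} \approx -15915.0$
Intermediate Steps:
$c{\left(W \right)} = W^{2}$
$d{\left(O \right)} = -2$
$w{\left(h,U \right)} = \frac{122 + U}{81 + h}$ ($w{\left(h,U \right)} = \frac{U + 122}{h + 9^{2}} = \frac{122 + U}{h + 81} = \frac{122 + U}{81 + h}$)
$-15916 - w{\left(-223,d{\left(3 \right)} \right)} = -15916 - \frac{122 - 2}{81 - 223} = -15916 - \frac{1}{-142} \cdot 120 = -15916 - \left(- \frac{1}{142}\right) 120 = -15916 - - \frac{60}{71} = -15916 + \frac{60}{71} = - \frac{1129976}{71}$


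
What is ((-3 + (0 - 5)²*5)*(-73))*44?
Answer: -391864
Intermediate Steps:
((-3 + (0 - 5)²*5)*(-73))*44 = ((-3 + (-5)²*5)*(-73))*44 = ((-3 + 25*5)*(-73))*44 = ((-3 + 125)*(-73))*44 = (122*(-73))*44 = -8906*44 = -391864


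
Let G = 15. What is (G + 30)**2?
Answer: 2025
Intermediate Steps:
(G + 30)**2 = (15 + 30)**2 = 45**2 = 2025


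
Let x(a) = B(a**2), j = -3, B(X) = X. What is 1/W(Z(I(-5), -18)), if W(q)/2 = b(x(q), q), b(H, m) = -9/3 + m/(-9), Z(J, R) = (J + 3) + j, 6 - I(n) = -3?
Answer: -1/8 ≈ -0.12500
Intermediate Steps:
I(n) = 9 (I(n) = 6 - 1*(-3) = 6 + 3 = 9)
x(a) = a**2
Z(J, R) = J (Z(J, R) = (J + 3) - 3 = (3 + J) - 3 = J)
b(H, m) = -3 - m/9 (b(H, m) = -9*1/3 + m*(-1/9) = -3 - m/9)
W(q) = -6 - 2*q/9 (W(q) = 2*(-3 - q/9) = -6 - 2*q/9)
1/W(Z(I(-5), -18)) = 1/(-6 - 2/9*9) = 1/(-6 - 2) = 1/(-8) = -1/8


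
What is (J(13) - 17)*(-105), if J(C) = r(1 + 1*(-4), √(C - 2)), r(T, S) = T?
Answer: 2100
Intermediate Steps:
J(C) = -3 (J(C) = 1 + 1*(-4) = 1 - 4 = -3)
(J(13) - 17)*(-105) = (-3 - 17)*(-105) = -20*(-105) = 2100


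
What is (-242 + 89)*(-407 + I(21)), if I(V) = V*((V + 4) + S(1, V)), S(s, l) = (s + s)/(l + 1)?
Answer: -201807/11 ≈ -18346.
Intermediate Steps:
S(s, l) = 2*s/(1 + l) (S(s, l) = (2*s)/(1 + l) = 2*s/(1 + l))
I(V) = V*(4 + V + 2/(1 + V)) (I(V) = V*((V + 4) + 2*1/(1 + V)) = V*((4 + V) + 2/(1 + V)) = V*(4 + V + 2/(1 + V)))
(-242 + 89)*(-407 + I(21)) = (-242 + 89)*(-407 + 21*(2 + (1 + 21)*(4 + 21))/(1 + 21)) = -153*(-407 + 21*(2 + 22*25)/22) = -153*(-407 + 21*(1/22)*(2 + 550)) = -153*(-407 + 21*(1/22)*552) = -153*(-407 + 5796/11) = -153*1319/11 = -201807/11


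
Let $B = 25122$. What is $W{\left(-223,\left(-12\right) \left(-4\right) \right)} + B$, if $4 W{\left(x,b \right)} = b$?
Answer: $25134$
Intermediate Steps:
$W{\left(x,b \right)} = \frac{b}{4}$
$W{\left(-223,\left(-12\right) \left(-4\right) \right)} + B = \frac{\left(-12\right) \left(-4\right)}{4} + 25122 = \frac{1}{4} \cdot 48 + 25122 = 12 + 25122 = 25134$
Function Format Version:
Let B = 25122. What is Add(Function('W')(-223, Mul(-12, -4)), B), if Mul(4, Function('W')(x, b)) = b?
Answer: 25134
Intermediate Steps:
Function('W')(x, b) = Mul(Rational(1, 4), b)
Add(Function('W')(-223, Mul(-12, -4)), B) = Add(Mul(Rational(1, 4), Mul(-12, -4)), 25122) = Add(Mul(Rational(1, 4), 48), 25122) = Add(12, 25122) = 25134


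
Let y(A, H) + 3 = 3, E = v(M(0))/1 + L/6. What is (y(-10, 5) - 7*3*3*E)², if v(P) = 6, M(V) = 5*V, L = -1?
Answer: 540225/4 ≈ 1.3506e+5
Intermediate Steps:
E = 35/6 (E = 6/1 - 1/6 = 6*1 - 1*⅙ = 6 - ⅙ = 35/6 ≈ 5.8333)
y(A, H) = 0 (y(A, H) = -3 + 3 = 0)
(y(-10, 5) - 7*3*3*E)² = (0 - 7*3*3*35/6)² = (0 - 63*35/6)² = (0 - 7*105/2)² = (0 - 735/2)² = (-735/2)² = 540225/4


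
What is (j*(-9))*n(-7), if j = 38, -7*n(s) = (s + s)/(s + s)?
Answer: 342/7 ≈ 48.857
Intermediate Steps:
n(s) = -⅐ (n(s) = -(s + s)/(7*(s + s)) = -2*s/(7*(2*s)) = -2*s*1/(2*s)/7 = -⅐*1 = -⅐)
(j*(-9))*n(-7) = (38*(-9))*(-⅐) = -342*(-⅐) = 342/7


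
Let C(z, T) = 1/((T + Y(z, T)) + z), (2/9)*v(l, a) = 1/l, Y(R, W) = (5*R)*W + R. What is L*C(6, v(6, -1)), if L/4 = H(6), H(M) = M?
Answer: 32/47 ≈ 0.68085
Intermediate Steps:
Y(R, W) = R + 5*R*W (Y(R, W) = 5*R*W + R = R + 5*R*W)
L = 24 (L = 4*6 = 24)
v(l, a) = 9/(2*l)
C(z, T) = 1/(T + z + z*(1 + 5*T)) (C(z, T) = 1/((T + z*(1 + 5*T)) + z) = 1/(T + z + z*(1 + 5*T)))
L*C(6, v(6, -1)) = 24/((9/2)/6 + 6 + 6*(1 + 5*((9/2)/6))) = 24/((9/2)*(⅙) + 6 + 6*(1 + 5*((9/2)*(⅙)))) = 24/(¾ + 6 + 6*(1 + 5*(¾))) = 24/(¾ + 6 + 6*(1 + 15/4)) = 24/(¾ + 6 + 6*(19/4)) = 24/(¾ + 6 + 57/2) = 24/(141/4) = 24*(4/141) = 32/47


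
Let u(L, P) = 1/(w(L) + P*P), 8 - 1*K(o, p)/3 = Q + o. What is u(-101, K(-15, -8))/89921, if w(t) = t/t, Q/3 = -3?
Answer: 1/828801857 ≈ 1.2066e-9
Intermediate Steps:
Q = -9 (Q = 3*(-3) = -9)
K(o, p) = 51 - 3*o (K(o, p) = 24 - 3*(-9 + o) = 24 + (27 - 3*o) = 51 - 3*o)
w(t) = 1
u(L, P) = 1/(1 + P²) (u(L, P) = 1/(1 + P*P) = 1/(1 + P²))
u(-101, K(-15, -8))/89921 = 1/((1 + (51 - 3*(-15))²)*89921) = (1/89921)/(1 + (51 + 45)²) = (1/89921)/(1 + 96²) = (1/89921)/(1 + 9216) = (1/89921)/9217 = (1/9217)*(1/89921) = 1/828801857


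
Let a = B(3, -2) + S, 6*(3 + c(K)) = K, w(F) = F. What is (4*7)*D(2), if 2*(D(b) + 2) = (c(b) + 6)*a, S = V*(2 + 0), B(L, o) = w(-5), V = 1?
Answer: -196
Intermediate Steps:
B(L, o) = -5
c(K) = -3 + K/6
S = 2 (S = 1*(2 + 0) = 1*2 = 2)
a = -3 (a = -5 + 2 = -3)
D(b) = -13/2 - b/4 (D(b) = -2 + (((-3 + b/6) + 6)*(-3))/2 = -2 + ((3 + b/6)*(-3))/2 = -2 + (-9 - b/2)/2 = -2 + (-9/2 - b/4) = -13/2 - b/4)
(4*7)*D(2) = (4*7)*(-13/2 - 1/4*2) = 28*(-13/2 - 1/2) = 28*(-7) = -196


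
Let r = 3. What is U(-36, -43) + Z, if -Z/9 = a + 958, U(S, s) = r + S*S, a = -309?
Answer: -4542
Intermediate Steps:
U(S, s) = 3 + S² (U(S, s) = 3 + S*S = 3 + S²)
Z = -5841 (Z = -9*(-309 + 958) = -9*649 = -5841)
U(-36, -43) + Z = (3 + (-36)²) - 5841 = (3 + 1296) - 5841 = 1299 - 5841 = -4542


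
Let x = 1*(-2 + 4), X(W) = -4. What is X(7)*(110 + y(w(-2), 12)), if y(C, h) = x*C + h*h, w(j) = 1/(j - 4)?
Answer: -3044/3 ≈ -1014.7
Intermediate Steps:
w(j) = 1/(-4 + j)
x = 2 (x = 1*2 = 2)
y(C, h) = h² + 2*C (y(C, h) = 2*C + h*h = 2*C + h² = h² + 2*C)
X(7)*(110 + y(w(-2), 12)) = -4*(110 + (12² + 2/(-4 - 2))) = -4*(110 + (144 + 2/(-6))) = -4*(110 + (144 + 2*(-⅙))) = -4*(110 + (144 - ⅓)) = -4*(110 + 431/3) = -4*761/3 = -3044/3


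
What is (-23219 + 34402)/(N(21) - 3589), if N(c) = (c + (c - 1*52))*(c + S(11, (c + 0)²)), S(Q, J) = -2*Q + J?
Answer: -11183/7989 ≈ -1.3998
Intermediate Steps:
S(Q, J) = J - 2*Q
N(c) = (-52 + 2*c)*(-22 + c + c²) (N(c) = (c + (c - 1*52))*(c + ((c + 0)² - 2*11)) = (c + (c - 52))*(c + (c² - 22)) = (c + (-52 + c))*(c + (-22 + c²)) = (-52 + 2*c)*(-22 + c + c²))
(-23219 + 34402)/(N(21) - 3589) = (-23219 + 34402)/((1144 - 96*21 - 50*21² + 2*21³) - 3589) = 11183/((1144 - 2016 - 50*441 + 2*9261) - 3589) = 11183/((1144 - 2016 - 22050 + 18522) - 3589) = 11183/(-4400 - 3589) = 11183/(-7989) = 11183*(-1/7989) = -11183/7989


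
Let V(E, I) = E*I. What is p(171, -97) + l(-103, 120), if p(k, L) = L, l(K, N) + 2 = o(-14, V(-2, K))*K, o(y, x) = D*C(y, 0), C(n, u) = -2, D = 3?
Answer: 519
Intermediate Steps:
o(y, x) = -6 (o(y, x) = 3*(-2) = -6)
l(K, N) = -2 - 6*K
p(171, -97) + l(-103, 120) = -97 + (-2 - 6*(-103)) = -97 + (-2 + 618) = -97 + 616 = 519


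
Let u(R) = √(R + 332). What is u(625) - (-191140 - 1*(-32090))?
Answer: 159050 + √957 ≈ 1.5908e+5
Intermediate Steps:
u(R) = √(332 + R)
u(625) - (-191140 - 1*(-32090)) = √(332 + 625) - (-191140 - 1*(-32090)) = √957 - (-191140 + 32090) = √957 - 1*(-159050) = √957 + 159050 = 159050 + √957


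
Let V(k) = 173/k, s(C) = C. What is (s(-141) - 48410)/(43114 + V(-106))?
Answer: -5146406/4569911 ≈ -1.1262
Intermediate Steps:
(s(-141) - 48410)/(43114 + V(-106)) = (-141 - 48410)/(43114 + 173/(-106)) = -48551/(43114 + 173*(-1/106)) = -48551/(43114 - 173/106) = -48551/4569911/106 = -48551*106/4569911 = -5146406/4569911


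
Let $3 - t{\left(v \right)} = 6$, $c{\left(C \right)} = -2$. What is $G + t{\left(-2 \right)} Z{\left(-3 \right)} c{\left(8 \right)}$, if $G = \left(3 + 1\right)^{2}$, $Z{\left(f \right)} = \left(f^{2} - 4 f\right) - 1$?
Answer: $136$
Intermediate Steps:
$Z{\left(f \right)} = -1 + f^{2} - 4 f$
$t{\left(v \right)} = -3$ ($t{\left(v \right)} = 3 - 6 = -3$)
$G = 16$ ($G = 4^{2} = 16$)
$G + t{\left(-2 \right)} Z{\left(-3 \right)} c{\left(8 \right)} = 16 + - 3 \left(-1 + \left(-3\right)^{2} - -12\right) \left(-2\right) = 16 + - 3 \left(-1 + 9 + 12\right) \left(-2\right) = 16 + \left(-3\right) 20 \left(-2\right) = 16 - -120 = 16 + 120 = 136$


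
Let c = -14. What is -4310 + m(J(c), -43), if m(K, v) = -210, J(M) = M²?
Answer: -4520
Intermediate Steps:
-4310 + m(J(c), -43) = -4310 - 210 = -4520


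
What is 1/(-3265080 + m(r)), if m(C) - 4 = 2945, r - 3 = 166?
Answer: -1/3262131 ≈ -3.0655e-7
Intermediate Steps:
r = 169 (r = 3 + 166 = 169)
m(C) = 2949 (m(C) = 4 + 2945 = 2949)
1/(-3265080 + m(r)) = 1/(-3265080 + 2949) = 1/(-3262131) = -1/3262131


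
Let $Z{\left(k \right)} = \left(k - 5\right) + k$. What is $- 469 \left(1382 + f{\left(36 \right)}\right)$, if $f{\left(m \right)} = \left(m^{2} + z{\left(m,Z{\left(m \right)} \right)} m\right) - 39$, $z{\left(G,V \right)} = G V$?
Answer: $-41961899$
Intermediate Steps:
$Z{\left(k \right)} = -5 + 2 k$ ($Z{\left(k \right)} = \left(-5 + k\right) + k = -5 + 2 k$)
$f{\left(m \right)} = -39 + m^{2} + m^{2} \left(-5 + 2 m\right)$ ($f{\left(m \right)} = \left(m^{2} + m \left(-5 + 2 m\right) m\right) - 39 = \left(m^{2} + m^{2} \left(-5 + 2 m\right)\right) - 39 = -39 + m^{2} + m^{2} \left(-5 + 2 m\right)$)
$- 469 \left(1382 + f{\left(36 \right)}\right) = - 469 \left(1382 - \left(39 - 93312 + 5184\right)\right) = - 469 \left(1382 - -88089\right) = - 469 \left(1382 + 88089\right) = \left(-469\right) 89471 = -41961899$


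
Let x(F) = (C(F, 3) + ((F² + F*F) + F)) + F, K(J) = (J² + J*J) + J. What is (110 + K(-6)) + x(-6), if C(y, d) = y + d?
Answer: 233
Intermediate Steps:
C(y, d) = d + y
K(J) = J + 2*J² (K(J) = (J² + J²) + J = 2*J² + J = J + 2*J²)
x(F) = 3 + 2*F² + 3*F (x(F) = ((3 + F) + ((F² + F*F) + F)) + F = ((3 + F) + ((F² + F²) + F)) + F = ((3 + F) + (2*F² + F)) + F = ((3 + F) + (F + 2*F²)) + F = (3 + 2*F + 2*F²) + F = 3 + 2*F² + 3*F)
(110 + K(-6)) + x(-6) = (110 - 6*(1 + 2*(-6))) + (3 + 2*(-6)² + 3*(-6)) = (110 - 6*(1 - 12)) + (3 + 2*36 - 18) = (110 - 6*(-11)) + (3 + 72 - 18) = (110 + 66) + 57 = 176 + 57 = 233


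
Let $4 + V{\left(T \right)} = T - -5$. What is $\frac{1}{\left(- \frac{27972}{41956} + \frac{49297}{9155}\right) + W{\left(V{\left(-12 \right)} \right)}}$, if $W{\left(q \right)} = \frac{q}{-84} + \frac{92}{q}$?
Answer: $- \frac{88728758580}{311852715733} \approx -0.28452$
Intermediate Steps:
$V{\left(T \right)} = 1 + T$ ($V{\left(T \right)} = -4 + \left(T - -5\right) = -4 + \left(T + 5\right) = -4 + \left(5 + T\right) = 1 + T$)
$W{\left(q \right)} = \frac{92}{q} - \frac{q}{84}$ ($W{\left(q \right)} = q \left(- \frac{1}{84}\right) + \frac{92}{q} = - \frac{q}{84} + \frac{92}{q} = \frac{92}{q} - \frac{q}{84}$)
$\frac{1}{\left(- \frac{27972}{41956} + \frac{49297}{9155}\right) + W{\left(V{\left(-12 \right)} \right)}} = \frac{1}{\left(- \frac{27972}{41956} + \frac{49297}{9155}\right) - \left(- \frac{92}{1 - 12} + \frac{1 - 12}{84}\right)} = \frac{1}{\left(\left(-27972\right) \frac{1}{41956} + 49297 \cdot \frac{1}{9155}\right) + \left(\frac{92}{-11} - - \frac{11}{84}\right)} = \frac{1}{\left(- \frac{6993}{10489} + \frac{49297}{9155}\right) + \left(92 \left(- \frac{1}{11}\right) + \frac{11}{84}\right)} = \frac{1}{\frac{453055318}{96026795} + \left(- \frac{92}{11} + \frac{11}{84}\right)} = \frac{1}{\frac{453055318}{96026795} - \frac{7607}{924}} = \frac{1}{- \frac{311852715733}{88728758580}} = - \frac{88728758580}{311852715733}$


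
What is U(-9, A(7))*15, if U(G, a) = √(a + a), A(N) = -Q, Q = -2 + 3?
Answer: 15*I*√2 ≈ 21.213*I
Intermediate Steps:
Q = 1
A(N) = -1 (A(N) = -1*1 = -1)
U(G, a) = √2*√a (U(G, a) = √(2*a) = √2*√a)
U(-9, A(7))*15 = (√2*√(-1))*15 = (√2*I)*15 = (I*√2)*15 = 15*I*√2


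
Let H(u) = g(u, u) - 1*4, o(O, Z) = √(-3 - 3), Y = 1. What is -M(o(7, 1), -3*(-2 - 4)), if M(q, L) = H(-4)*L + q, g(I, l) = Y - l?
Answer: -18 - I*√6 ≈ -18.0 - 2.4495*I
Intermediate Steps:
g(I, l) = 1 - l
o(O, Z) = I*√6 (o(O, Z) = √(-6) = I*√6)
H(u) = -3 - u (H(u) = (1 - u) - 1*4 = (1 - u) - 4 = -3 - u)
M(q, L) = L + q (M(q, L) = (-3 - 1*(-4))*L + q = (-3 + 4)*L + q = 1*L + q = L + q)
-M(o(7, 1), -3*(-2 - 4)) = -(-3*(-2 - 4) + I*√6) = -(-3*(-6) + I*√6) = -(18 + I*√6) = -18 - I*√6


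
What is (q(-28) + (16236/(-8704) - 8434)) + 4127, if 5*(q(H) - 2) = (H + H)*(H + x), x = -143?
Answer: -26021319/10880 ≈ -2391.7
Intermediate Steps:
q(H) = 2 + 2*H*(-143 + H)/5 (q(H) = 2 + ((H + H)*(H - 143))/5 = 2 + ((2*H)*(-143 + H))/5 = 2 + (2*H*(-143 + H))/5 = 2 + 2*H*(-143 + H)/5)
(q(-28) + (16236/(-8704) - 8434)) + 4127 = ((2 - 286/5*(-28) + (⅖)*(-28)²) + (16236/(-8704) - 8434)) + 4127 = ((2 + 8008/5 + (⅖)*784) + (16236*(-1/8704) - 8434)) + 4127 = ((2 + 8008/5 + 1568/5) + (-4059/2176 - 8434)) + 4127 = (9586/5 - 18356443/2176) + 4127 = -70923079/10880 + 4127 = -26021319/10880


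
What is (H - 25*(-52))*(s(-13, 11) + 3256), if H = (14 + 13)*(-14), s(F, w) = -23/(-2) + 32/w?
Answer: 33168489/11 ≈ 3.0153e+6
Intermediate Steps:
s(F, w) = 23/2 + 32/w (s(F, w) = -23*(-½) + 32/w = 23/2 + 32/w)
H = -378 (H = 27*(-14) = -378)
(H - 25*(-52))*(s(-13, 11) + 3256) = (-378 - 25*(-52))*((23/2 + 32/11) + 3256) = (-378 + 1300)*((23/2 + 32*(1/11)) + 3256) = 922*((23/2 + 32/11) + 3256) = 922*(317/22 + 3256) = 922*(71949/22) = 33168489/11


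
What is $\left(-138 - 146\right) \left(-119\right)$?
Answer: $33796$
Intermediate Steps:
$\left(-138 - 146\right) \left(-119\right) = \left(-284\right) \left(-119\right) = 33796$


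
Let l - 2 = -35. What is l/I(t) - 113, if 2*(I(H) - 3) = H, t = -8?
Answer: -80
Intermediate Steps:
I(H) = 3 + H/2
l = -33 (l = 2 - 35 = -33)
l/I(t) - 113 = -33/(3 + (½)*(-8)) - 113 = -33/(3 - 4) - 113 = -33/(-1) - 113 = -1*(-33) - 113 = 33 - 113 = -80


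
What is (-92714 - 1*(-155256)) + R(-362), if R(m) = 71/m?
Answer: 22640133/362 ≈ 62542.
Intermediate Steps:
(-92714 - 1*(-155256)) + R(-362) = (-92714 - 1*(-155256)) + 71/(-362) = (-92714 + 155256) + 71*(-1/362) = 62542 - 71/362 = 22640133/362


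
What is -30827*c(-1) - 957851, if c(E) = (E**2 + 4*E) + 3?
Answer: -957851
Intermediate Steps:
c(E) = 3 + E**2 + 4*E
-30827*c(-1) - 957851 = -30827*(3 + (-1)**2 + 4*(-1)) - 957851 = -30827*(3 + 1 - 4) - 957851 = -30827*0 - 957851 = 0 - 957851 = -957851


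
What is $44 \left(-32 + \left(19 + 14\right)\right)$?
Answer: $44$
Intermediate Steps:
$44 \left(-32 + \left(19 + 14\right)\right) = 44 \left(-32 + 33\right) = 44 \cdot 1 = 44$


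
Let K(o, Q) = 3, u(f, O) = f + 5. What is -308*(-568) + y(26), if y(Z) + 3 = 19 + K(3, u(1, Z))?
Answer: 174963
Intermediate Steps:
u(f, O) = 5 + f
y(Z) = 19 (y(Z) = -3 + (19 + 3) = -3 + 22 = 19)
-308*(-568) + y(26) = -308*(-568) + 19 = 174944 + 19 = 174963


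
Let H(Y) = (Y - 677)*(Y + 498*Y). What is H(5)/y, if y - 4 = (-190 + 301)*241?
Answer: -335328/5351 ≈ -62.666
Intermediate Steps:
H(Y) = 499*Y*(-677 + Y) (H(Y) = (-677 + Y)*(499*Y) = 499*Y*(-677 + Y))
y = 26755 (y = 4 + (-190 + 301)*241 = 4 + 111*241 = 4 + 26751 = 26755)
H(5)/y = (499*5*(-677 + 5))/26755 = (499*5*(-672))*(1/26755) = -1676640*1/26755 = -335328/5351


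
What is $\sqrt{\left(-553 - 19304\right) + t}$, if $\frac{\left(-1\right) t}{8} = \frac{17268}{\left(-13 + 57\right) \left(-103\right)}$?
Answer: $\frac{i \sqrt{25451083185}}{1133} \approx 140.81 i$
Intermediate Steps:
$t = \frac{34536}{1133}$ ($t = - 8 \frac{17268}{\left(-13 + 57\right) \left(-103\right)} = - 8 \frac{17268}{44 \left(-103\right)} = - 8 \frac{17268}{-4532} = - 8 \cdot 17268 \left(- \frac{1}{4532}\right) = \left(-8\right) \left(- \frac{4317}{1133}\right) = \frac{34536}{1133} \approx 30.482$)
$\sqrt{\left(-553 - 19304\right) + t} = \sqrt{\left(-553 - 19304\right) + \frac{34536}{1133}} = \sqrt{-19857 + \frac{34536}{1133}} = \sqrt{- \frac{22463445}{1133}} = \frac{i \sqrt{25451083185}}{1133}$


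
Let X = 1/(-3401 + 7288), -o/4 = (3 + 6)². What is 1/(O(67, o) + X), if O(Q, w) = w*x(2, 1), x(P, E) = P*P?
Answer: -3887/5037551 ≈ -0.00077161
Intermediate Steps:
x(P, E) = P²
o = -324 (o = -4*(3 + 6)² = -4*9² = -4*81 = -324)
O(Q, w) = 4*w (O(Q, w) = w*2² = w*4 = 4*w)
X = 1/3887 ≈ 0.00025727
1/(O(67, o) + X) = 1/(4*(-324) + 1/3887) = 1/(-1296 + 1/3887) = 1/(-5037551/3887) = -3887/5037551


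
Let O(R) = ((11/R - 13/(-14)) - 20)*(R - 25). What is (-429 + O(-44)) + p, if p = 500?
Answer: 39317/28 ≈ 1404.2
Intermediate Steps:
O(R) = (-25 + R)*(-267/14 + 11/R) (O(R) = ((11/R - 13*(-1/14)) - 20)*(-25 + R) = ((11/R + 13/14) - 20)*(-25 + R) = ((13/14 + 11/R) - 20)*(-25 + R) = (-267/14 + 11/R)*(-25 + R) = (-25 + R)*(-267/14 + 11/R))
(-429 + O(-44)) + p = (-429 + (6829/14 - 275/(-44) - 267/14*(-44))) + 500 = (-429 + (6829/14 - 275*(-1/44) + 5874/7)) + 500 = (-429 + (6829/14 + 25/4 + 5874/7)) + 500 = (-429 + 37329/28) + 500 = 25317/28 + 500 = 39317/28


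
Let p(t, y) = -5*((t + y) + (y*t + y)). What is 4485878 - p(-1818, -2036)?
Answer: 22963668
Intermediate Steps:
p(t, y) = -10*y - 5*t - 5*t*y (p(t, y) = -5*((t + y) + (t*y + y)) = -5*((t + y) + (y + t*y)) = -5*(t + 2*y + t*y) = -10*y - 5*t - 5*t*y)
4485878 - p(-1818, -2036) = 4485878 - (-10*(-2036) - 5*(-1818) - 5*(-1818)*(-2036)) = 4485878 - (20360 + 9090 - 18507240) = 4485878 - 1*(-18477790) = 4485878 + 18477790 = 22963668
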